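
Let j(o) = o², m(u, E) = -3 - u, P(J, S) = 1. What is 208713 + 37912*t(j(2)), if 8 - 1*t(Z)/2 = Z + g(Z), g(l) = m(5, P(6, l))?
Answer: 1118601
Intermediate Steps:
g(l) = -8 (g(l) = -3 - 1*5 = -3 - 5 = -8)
t(Z) = 32 - 2*Z (t(Z) = 16 - 2*(Z - 8) = 16 - 2*(-8 + Z) = 16 + (16 - 2*Z) = 32 - 2*Z)
208713 + 37912*t(j(2)) = 208713 + 37912*(32 - 2*2²) = 208713 + 37912*(32 - 2*4) = 208713 + 37912*(32 - 8) = 208713 + 37912*24 = 208713 + 909888 = 1118601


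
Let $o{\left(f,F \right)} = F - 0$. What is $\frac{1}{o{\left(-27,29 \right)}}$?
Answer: $\frac{1}{29} \approx 0.034483$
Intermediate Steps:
$o{\left(f,F \right)} = F$ ($o{\left(f,F \right)} = F + 0 = F$)
$\frac{1}{o{\left(-27,29 \right)}} = \frac{1}{29}$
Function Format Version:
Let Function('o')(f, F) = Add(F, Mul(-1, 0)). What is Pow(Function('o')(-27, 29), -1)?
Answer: Rational(1, 29) ≈ 0.034483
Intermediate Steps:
Function('o')(f, F) = F (Function('o')(f, F) = Add(F, 0) = F)
Pow(Function('o')(-27, 29), -1) = Pow(29, -1) = Rational(1, 29)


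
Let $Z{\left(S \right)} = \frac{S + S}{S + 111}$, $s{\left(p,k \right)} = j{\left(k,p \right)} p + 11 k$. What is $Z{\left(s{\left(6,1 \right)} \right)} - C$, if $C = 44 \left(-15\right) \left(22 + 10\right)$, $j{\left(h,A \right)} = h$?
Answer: $\frac{1351697}{64} \approx 21120.0$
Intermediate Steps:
$s{\left(p,k \right)} = 11 k + k p$ ($s{\left(p,k \right)} = k p + 11 k = 11 k + k p$)
$Z{\left(S \right)} = \frac{2 S}{111 + S}$
$C = -21120$ ($C = \left(-660\right) 32 = -21120$)
$Z{\left(s{\left(6,1 \right)} \right)} - C = \frac{2 \cdot 1 \left(11 + 6\right)}{111 + 1 \left(11 + 6\right)} - -21120 = \frac{2 \cdot 1 \cdot 17}{111 + 1 \cdot 17} + 21120 = 2 \cdot 17 \frac{1}{111 + 17} + 21120 = 2 \cdot 17 \cdot \frac{1}{128} + 21120 = \frac{17}{64} + 21120 = \frac{1351697}{64}$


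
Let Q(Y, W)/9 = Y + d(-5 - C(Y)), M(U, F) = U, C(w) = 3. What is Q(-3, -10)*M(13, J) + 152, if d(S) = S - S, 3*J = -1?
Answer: -199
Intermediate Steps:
J = -1/3 (J = (1/3)*(-1) = -1/3 ≈ -0.33333)
d(S) = 0
Q(Y, W) = 9*Y (Q(Y, W) = 9*(Y + 0) = 9*Y)
Q(-3, -10)*M(13, J) + 152 = (9*(-3))*13 + 152 = -27*13 + 152 = -351 + 152 = -199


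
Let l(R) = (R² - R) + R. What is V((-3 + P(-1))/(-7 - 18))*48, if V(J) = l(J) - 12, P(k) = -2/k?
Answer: -359952/625 ≈ -575.92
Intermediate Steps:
l(R) = R²
V(J) = -12 + J² (V(J) = J² - 12 = -12 + J²)
V((-3 + P(-1))/(-7 - 18))*48 = (-12 + ((-3 - 2/(-1))/(-7 - 18))²)*48 = (-12 + ((-3 - 2*(-1))/(-25))²)*48 = (-12 + ((-3 + 2)*(-1/25))²)*48 = (-12 + (-1*(-1/25))²)*48 = (-12 + (1/25)²)*48 = (-12 + 1/625)*48 = -7499/625*48 = -359952/625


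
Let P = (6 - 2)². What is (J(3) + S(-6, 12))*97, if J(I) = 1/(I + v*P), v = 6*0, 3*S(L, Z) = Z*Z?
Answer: 14065/3 ≈ 4688.3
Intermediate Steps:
S(L, Z) = Z²/3 (S(L, Z) = (Z*Z)/3 = Z²/3)
v = 0
P = 16 (P = 4² = 16)
J(I) = 1/I (J(I) = 1/(I + 0*16) = 1/(I + 0) = 1/I)
(J(3) + S(-6, 12))*97 = (1/3 + (⅓)*12²)*97 = (⅓ + (⅓)*144)*97 = (⅓ + 48)*97 = (145/3)*97 = 14065/3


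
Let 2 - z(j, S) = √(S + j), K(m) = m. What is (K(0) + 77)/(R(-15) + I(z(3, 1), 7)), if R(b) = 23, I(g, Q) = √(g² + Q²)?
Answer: 77/30 ≈ 2.5667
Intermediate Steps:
z(j, S) = 2 - √(S + j)
I(g, Q) = √(Q² + g²)
(K(0) + 77)/(R(-15) + I(z(3, 1), 7)) = (0 + 77)/(23 + √(7² + (2 - √(1 + 3))²)) = 77/(23 + √(49 + (2 - √4)²)) = 77/(23 + √(49 + (2 - 1*2)²)) = 77/(23 + √(49 + (2 - 2)²)) = 77/(23 + √(49 + 0²)) = 77/(23 + √(49 + 0)) = 77/(23 + √49) = 77/(23 + 7) = 77/30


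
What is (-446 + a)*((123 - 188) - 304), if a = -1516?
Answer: 723978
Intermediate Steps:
(-446 + a)*((123 - 188) - 304) = (-446 - 1516)*((123 - 188) - 304) = -1962*(-65 - 304) = -1962*(-369) = 723978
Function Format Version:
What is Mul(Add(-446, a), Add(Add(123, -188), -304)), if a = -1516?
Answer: 723978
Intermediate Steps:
Mul(Add(-446, a), Add(Add(123, -188), -304)) = Mul(Add(-446, -1516), Add(Add(123, -188), -304)) = Mul(-1962, Add(-65, -304)) = Mul(-1962, -369) = 723978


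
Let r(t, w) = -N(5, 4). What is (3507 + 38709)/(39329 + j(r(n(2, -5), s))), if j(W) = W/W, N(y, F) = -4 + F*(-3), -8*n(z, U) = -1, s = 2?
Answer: 7036/6555 ≈ 1.0734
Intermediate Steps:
n(z, U) = ⅛ (n(z, U) = -⅛*(-1) = ⅛)
N(y, F) = -4 - 3*F
r(t, w) = 16 (r(t, w) = -(-4 - 3*4) = -(-4 - 12) = -1*(-16) = 16)
j(W) = 1
(3507 + 38709)/(39329 + j(r(n(2, -5), s))) = (3507 + 38709)/(39329 + 1) = 42216/39330 = 42216*(1/39330) = 7036/6555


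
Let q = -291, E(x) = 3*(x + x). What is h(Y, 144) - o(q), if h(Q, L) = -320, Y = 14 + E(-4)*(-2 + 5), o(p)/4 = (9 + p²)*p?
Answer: 98578840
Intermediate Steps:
E(x) = 6*x (E(x) = 3*(2*x) = 6*x)
o(p) = 4*p*(9 + p²) (o(p) = 4*((9 + p²)*p) = 4*(p*(9 + p²)) = 4*p*(9 + p²))
Y = -58 (Y = 14 + (6*(-4))*(-2 + 5) = 14 - 24*3 = 14 - 72 = -58)
h(Y, 144) - o(q) = -320 - 4*(-291)*(9 + (-291)²) = -320 - 4*(-291)*(9 + 84681) = -320 - 4*(-291)*84690 = -320 - 1*(-98579160) = -320 + 98579160 = 98578840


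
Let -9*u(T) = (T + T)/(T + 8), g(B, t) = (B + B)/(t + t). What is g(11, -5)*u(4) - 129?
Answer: -17393/135 ≈ -128.84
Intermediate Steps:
g(B, t) = B/t (g(B, t) = (2*B)/((2*t)) = (2*B)*(1/(2*t)) = B/t)
u(T) = -2*T/(9*(8 + T)) (u(T) = -(T + T)/(9*(T + 8)) = -2*T/(9*(8 + T)))
g(11, -5)*u(4) - 129 = (11/(-5))*(-2*4/(72 + 9*4)) - 129 = (11*(-⅕))*(-2*4/(72 + 36)) - 129 = -(-22)*4/(5*108) - 129 = -11/5*(-2/27) - 129 = 22/135 - 129 = -17393/135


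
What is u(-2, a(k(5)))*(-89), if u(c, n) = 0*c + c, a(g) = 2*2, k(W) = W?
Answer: 178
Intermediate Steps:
a(g) = 4
u(c, n) = c (u(c, n) = 0 + c = c)
u(-2, a(k(5)))*(-89) = -2*(-89) = 178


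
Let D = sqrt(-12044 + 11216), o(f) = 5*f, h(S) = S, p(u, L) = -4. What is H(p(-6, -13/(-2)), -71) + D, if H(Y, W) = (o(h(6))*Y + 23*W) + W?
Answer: -1824 + 6*I*sqrt(23) ≈ -1824.0 + 28.775*I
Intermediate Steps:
H(Y, W) = 24*W + 30*Y (H(Y, W) = ((5*6)*Y + 23*W) + W = (30*Y + 23*W) + W = (23*W + 30*Y) + W = 24*W + 30*Y)
D = 6*I*sqrt(23) (D = sqrt(-828) = 6*I*sqrt(23) ≈ 28.775*I)
H(p(-6, -13/(-2)), -71) + D = (24*(-71) + 30*(-4)) + 6*I*sqrt(23) = (-1704 - 120) + 6*I*sqrt(23) = -1824 + 6*I*sqrt(23)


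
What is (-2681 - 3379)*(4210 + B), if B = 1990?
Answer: -37572000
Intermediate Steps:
(-2681 - 3379)*(4210 + B) = (-2681 - 3379)*(4210 + 1990) = -6060*6200 = -37572000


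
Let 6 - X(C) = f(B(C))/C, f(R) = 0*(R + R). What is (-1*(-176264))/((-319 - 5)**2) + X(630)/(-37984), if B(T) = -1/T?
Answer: 209205685/124606512 ≈ 1.6789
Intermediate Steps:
f(R) = 0 (f(R) = 0*(2*R) = 0)
X(C) = 6 (X(C) = 6 - 0/C = 6 - 1*0 = 6 + 0 = 6)
(-1*(-176264))/((-319 - 5)**2) + X(630)/(-37984) = (-1*(-176264))/((-319 - 5)**2) + 6/(-37984) = 176264/((-324)**2) + 6*(-1/37984) = 176264/104976 - 3/18992 = 176264*(1/104976) - 3/18992 = 22033/13122 - 3/18992 = 209205685/124606512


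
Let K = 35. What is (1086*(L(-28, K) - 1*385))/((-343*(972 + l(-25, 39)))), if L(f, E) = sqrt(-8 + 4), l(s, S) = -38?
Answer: 29865/22883 - 1086*I/160181 ≈ 1.3051 - 0.0067798*I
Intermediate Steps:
L(f, E) = 2*I (L(f, E) = sqrt(-4) = 2*I)
(1086*(L(-28, K) - 1*385))/((-343*(972 + l(-25, 39)))) = (1086*(2*I - 1*385))/((-343*(972 - 38))) = (1086*(2*I - 385))/((-343*934)) = (1086*(-385 + 2*I))/(-320362) = (-418110 + 2172*I)*(-1/320362) = 29865/22883 - 1086*I/160181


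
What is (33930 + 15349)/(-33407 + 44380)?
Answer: 49279/10973 ≈ 4.4909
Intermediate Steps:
(33930 + 15349)/(-33407 + 44380) = 49279/10973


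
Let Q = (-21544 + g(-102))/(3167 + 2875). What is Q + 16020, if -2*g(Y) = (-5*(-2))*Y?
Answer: 48385903/3021 ≈ 16017.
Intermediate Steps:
g(Y) = -5*Y (g(Y) = -(-5*(-2))*Y/2 = -5*Y)
Q = -10517/3021 (Q = (-21544 - 5*(-102))/(3167 + 2875) = (-21544 + 510)/6042 = -21034*1/6042 = -10517/3021 ≈ -3.4813)
Q + 16020 = -10517/3021 + 16020 = 48385903/3021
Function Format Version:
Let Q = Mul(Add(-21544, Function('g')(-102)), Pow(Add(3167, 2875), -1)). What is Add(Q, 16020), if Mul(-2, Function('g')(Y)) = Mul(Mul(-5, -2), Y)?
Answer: Rational(48385903, 3021) ≈ 16017.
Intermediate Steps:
Function('g')(Y) = Mul(-5, Y) (Function('g')(Y) = Mul(Rational(-1, 2), Mul(Mul(-5, -2), Y)) = Mul(Rational(-1, 2), Mul(10, Y)) = Mul(-5, Y))
Q = Rational(-10517, 3021) (Q = Mul(Add(-21544, Mul(-5, -102)), Pow(Add(3167, 2875), -1)) = Mul(Add(-21544, 510), Pow(6042, -1)) = Mul(-21034, Rational(1, 6042)) = Rational(-10517, 3021) ≈ -3.4813)
Add(Q, 16020) = Add(Rational(-10517, 3021), 16020) = Rational(48385903, 3021)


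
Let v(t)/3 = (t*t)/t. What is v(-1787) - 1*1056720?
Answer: -1062081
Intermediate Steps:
v(t) = 3*t (v(t) = 3*((t*t)/t) = 3*(t²/t) = 3*t)
v(-1787) - 1*1056720 = 3*(-1787) - 1*1056720 = -5361 - 1056720 = -1062081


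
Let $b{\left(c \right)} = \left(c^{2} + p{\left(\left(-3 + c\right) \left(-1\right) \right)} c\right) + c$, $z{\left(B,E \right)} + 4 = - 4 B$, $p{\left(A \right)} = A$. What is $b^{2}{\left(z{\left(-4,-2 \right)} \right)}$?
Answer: $2304$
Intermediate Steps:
$z{\left(B,E \right)} = -4 - 4 B$
$b{\left(c \right)} = c + c^{2} + c \left(3 - c\right)$ ($b{\left(c \right)} = \left(c^{2} + \left(-3 + c\right) \left(-1\right) c\right) + c = \left(c^{2} + \left(3 - c\right) c\right) + c = \left(c^{2} + c \left(3 - c\right)\right) + c = c + c^{2} + c \left(3 - c\right)$)
$b^{2}{\left(z{\left(-4,-2 \right)} \right)} = \left(4 \left(-4 - -16\right)\right)^{2} = \left(4 \left(-4 + 16\right)\right)^{2} = \left(4 \cdot 12\right)^{2} = 48^{2} = 2304$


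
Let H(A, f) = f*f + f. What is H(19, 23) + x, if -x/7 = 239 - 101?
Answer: -414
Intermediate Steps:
x = -966 (x = -7*(239 - 101) = -7*138 = -966)
H(A, f) = f + f**2 (H(A, f) = f**2 + f = f + f**2)
H(19, 23) + x = 23*(1 + 23) - 966 = 23*24 - 966 = 552 - 966 = -414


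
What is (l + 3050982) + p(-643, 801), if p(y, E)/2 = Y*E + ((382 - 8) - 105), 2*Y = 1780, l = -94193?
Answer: 4383107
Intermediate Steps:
Y = 890 (Y = (½)*1780 = 890)
p(y, E) = 538 + 1780*E (p(y, E) = 2*(890*E + ((382 - 8) - 105)) = 2*(890*E + (374 - 105)) = 2*(890*E + 269) = 2*(269 + 890*E) = 538 + 1780*E)
(l + 3050982) + p(-643, 801) = (-94193 + 3050982) + (538 + 1780*801) = 2956789 + (538 + 1425780) = 2956789 + 1426318 = 4383107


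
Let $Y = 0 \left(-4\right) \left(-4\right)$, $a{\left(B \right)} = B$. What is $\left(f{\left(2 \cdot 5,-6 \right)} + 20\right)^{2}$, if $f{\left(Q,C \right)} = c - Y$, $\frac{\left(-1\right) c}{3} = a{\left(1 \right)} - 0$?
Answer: $289$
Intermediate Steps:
$c = -3$ ($c = - 3 \left(1 - 0\right) = - 3 \left(1 + 0\right) = \left(-3\right) 1 = -3$)
$Y = 0$ ($Y = 0 \left(-4\right) = 0$)
$f{\left(Q,C \right)} = -3$ ($f{\left(Q,C \right)} = -3 - 0 = -3 + 0 = -3$)
$\left(f{\left(2 \cdot 5,-6 \right)} + 20\right)^{2} = \left(-3 + 20\right)^{2} = 17^{2} = 289$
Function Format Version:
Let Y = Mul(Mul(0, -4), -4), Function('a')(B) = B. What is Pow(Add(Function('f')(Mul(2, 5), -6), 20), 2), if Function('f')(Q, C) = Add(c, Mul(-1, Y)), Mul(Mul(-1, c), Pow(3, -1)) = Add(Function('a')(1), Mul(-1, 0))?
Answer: 289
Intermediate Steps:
c = -3 (c = Mul(-3, Add(1, Mul(-1, 0))) = Mul(-3, Add(1, 0)) = Mul(-3, 1) = -3)
Y = 0 (Y = Mul(0, -4) = 0)
Function('f')(Q, C) = -3 (Function('f')(Q, C) = Add(-3, Mul(-1, 0)) = Add(-3, 0) = -3)
Pow(Add(Function('f')(Mul(2, 5), -6), 20), 2) = Pow(Add(-3, 20), 2) = Pow(17, 2) = 289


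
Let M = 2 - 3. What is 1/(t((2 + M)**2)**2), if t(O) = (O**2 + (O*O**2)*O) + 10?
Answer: 1/144 ≈ 0.0069444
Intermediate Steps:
M = -1
t(O) = 10 + O**2 + O**4 (t(O) = (O**2 + O**3*O) + 10 = (O**2 + O**4) + 10 = 10 + O**2 + O**4)
1/(t((2 + M)**2)**2) = 1/((10 + ((2 - 1)**2)**2 + ((2 - 1)**2)**4)**2) = 1/((10 + (1**2)**2 + (1**2)**4)**2) = 1/((10 + 1**2 + 1**4)**2) = 1/((10 + 1 + 1)**2) = 1/(12**2) = 1/144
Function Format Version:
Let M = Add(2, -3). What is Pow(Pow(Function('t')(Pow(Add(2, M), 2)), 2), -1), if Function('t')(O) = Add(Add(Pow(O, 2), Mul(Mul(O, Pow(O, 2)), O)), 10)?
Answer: Rational(1, 144) ≈ 0.0069444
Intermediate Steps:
M = -1
Function('t')(O) = Add(10, Pow(O, 2), Pow(O, 4)) (Function('t')(O) = Add(Add(Pow(O, 2), Mul(Pow(O, 3), O)), 10) = Add(Add(Pow(O, 2), Pow(O, 4)), 10) = Add(10, Pow(O, 2), Pow(O, 4)))
Pow(Pow(Function('t')(Pow(Add(2, M), 2)), 2), -1) = Pow(Pow(Add(10, Pow(Pow(Add(2, -1), 2), 2), Pow(Pow(Add(2, -1), 2), 4)), 2), -1) = Pow(Pow(Add(10, Pow(Pow(1, 2), 2), Pow(Pow(1, 2), 4)), 2), -1) = Pow(Pow(Add(10, Pow(1, 2), Pow(1, 4)), 2), -1) = Pow(Pow(Add(10, 1, 1), 2), -1) = Pow(Pow(12, 2), -1) = Pow(144, -1) = Rational(1, 144)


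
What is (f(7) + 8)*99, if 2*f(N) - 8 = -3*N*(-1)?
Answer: 4455/2 ≈ 2227.5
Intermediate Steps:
f(N) = 4 + 3*N/2 (f(N) = 4 + (-3*N*(-1))/2 = 4 + (3*N)/2 = 4 + 3*N/2)
(f(7) + 8)*99 = ((4 + (3/2)*7) + 8)*99 = ((4 + 21/2) + 8)*99 = (29/2 + 8)*99 = (45/2)*99 = 4455/2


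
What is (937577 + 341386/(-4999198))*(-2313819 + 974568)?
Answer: -3138623592441863430/2499599 ≈ -1.2557e+12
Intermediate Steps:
(937577 + 341386/(-4999198))*(-2313819 + 974568) = (937577 + 341386*(-1/4999198))*(-1339251) = (937577 - 170693/2499599)*(-1339251) = (2343566360930/2499599)*(-1339251) = -3138623592441863430/2499599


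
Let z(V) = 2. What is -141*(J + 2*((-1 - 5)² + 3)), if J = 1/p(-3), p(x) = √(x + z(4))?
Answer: -10998 + 141*I ≈ -10998.0 + 141.0*I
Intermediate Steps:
p(x) = √(2 + x) (p(x) = √(x + 2) = √(2 + x))
J = -I (J = 1/(√(2 - 3)) = 1/(√(-1)) = 1/I = -I ≈ -1.0*I)
-141*(J + 2*((-1 - 5)² + 3)) = -141*(-I + 2*((-1 - 5)² + 3)) = -141*(-I + 2*((-6)² + 3)) = -141*(-I + 2*(36 + 3)) = -141*(-I + 2*39) = -141*(-I + 78) = -141*(78 - I) = -10998 + 141*I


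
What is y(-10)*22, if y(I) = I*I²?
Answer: -22000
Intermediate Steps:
y(I) = I³
y(-10)*22 = (-10)³*22 = -1000*22 = -22000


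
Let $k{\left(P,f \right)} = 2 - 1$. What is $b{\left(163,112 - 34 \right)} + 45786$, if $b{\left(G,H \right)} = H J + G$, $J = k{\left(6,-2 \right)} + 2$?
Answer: $46183$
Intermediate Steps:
$k{\left(P,f \right)} = 1$ ($k{\left(P,f \right)} = 2 - 1 = 1$)
$J = 3$ ($J = 1 + 2 = 3$)
$b{\left(G,H \right)} = G + 3 H$ ($b{\left(G,H \right)} = H 3 + G = 3 H + G = G + 3 H$)
$b{\left(163,112 - 34 \right)} + 45786 = \left(163 + 3 \left(112 - 34\right)\right) + 45786 = \left(163 + 3 \cdot 78\right) + 45786 = \left(163 + 234\right) + 45786 = 397 + 45786 = 46183$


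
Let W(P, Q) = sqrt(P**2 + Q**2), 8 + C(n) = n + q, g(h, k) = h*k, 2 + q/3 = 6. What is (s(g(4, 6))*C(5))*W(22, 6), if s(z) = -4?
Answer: -72*sqrt(130) ≈ -820.93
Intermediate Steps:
q = 12 (q = -6 + 3*6 = -6 + 18 = 12)
C(n) = 4 + n (C(n) = -8 + (n + 12) = -8 + (12 + n) = 4 + n)
(s(g(4, 6))*C(5))*W(22, 6) = (-4*(4 + 5))*sqrt(22**2 + 6**2) = (-4*9)*sqrt(484 + 36) = -72*sqrt(130)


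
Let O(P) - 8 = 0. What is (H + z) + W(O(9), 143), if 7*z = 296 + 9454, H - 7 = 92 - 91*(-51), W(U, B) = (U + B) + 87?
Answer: 44596/7 ≈ 6370.9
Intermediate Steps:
O(P) = 8 (O(P) = 8 + 0 = 8)
W(U, B) = 87 + B + U (W(U, B) = (B + U) + 87 = 87 + B + U)
H = 4740 (H = 7 + (92 - 91*(-51)) = 7 + (92 + 4641) = 7 + 4733 = 4740)
z = 9750/7 (z = (296 + 9454)/7 = (⅐)*9750 = 9750/7 ≈ 1392.9)
(H + z) + W(O(9), 143) = (4740 + 9750/7) + (87 + 143 + 8) = 42930/7 + 238 = 44596/7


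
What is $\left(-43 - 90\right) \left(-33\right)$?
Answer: $4389$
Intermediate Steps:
$\left(-43 - 90\right) \left(-33\right) = \left(-133\right) \left(-33\right) = 4389$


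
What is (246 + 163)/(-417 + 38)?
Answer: -409/379 ≈ -1.0792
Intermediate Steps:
(246 + 163)/(-417 + 38) = 409/(-379) = 409*(-1/379) = -409/379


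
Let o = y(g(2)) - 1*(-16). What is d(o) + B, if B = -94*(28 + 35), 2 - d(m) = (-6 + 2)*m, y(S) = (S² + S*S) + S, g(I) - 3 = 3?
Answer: -5544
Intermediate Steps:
g(I) = 6 (g(I) = 3 + 3 = 6)
y(S) = S + 2*S² (y(S) = (S² + S²) + S = 2*S² + S = S + 2*S²)
o = 94 (o = 6*(1 + 2*6) - 1*(-16) = 6*(1 + 12) + 16 = 6*13 + 16 = 78 + 16 = 94)
d(m) = 2 + 4*m (d(m) = 2 - (-6 + 2)*m = 2 - (-4)*m = 2 + 4*m)
B = -5922 (B = -94*63 = -5922)
d(o) + B = (2 + 4*94) - 5922 = (2 + 376) - 5922 = 378 - 5922 = -5544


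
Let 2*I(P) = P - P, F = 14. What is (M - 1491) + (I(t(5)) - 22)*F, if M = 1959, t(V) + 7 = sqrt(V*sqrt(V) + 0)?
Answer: 160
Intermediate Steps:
t(V) = -7 + sqrt(V**(3/2)) (t(V) = -7 + sqrt(V*sqrt(V) + 0) = -7 + sqrt(V**(3/2) + 0) = -7 + sqrt(V**(3/2)))
I(P) = 0 (I(P) = (P - P)/2 = (1/2)*0 = 0)
(M - 1491) + (I(t(5)) - 22)*F = (1959 - 1491) + (0 - 22)*14 = 468 - 22*14 = 468 - 308 = 160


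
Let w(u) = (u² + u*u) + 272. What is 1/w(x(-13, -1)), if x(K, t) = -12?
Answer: 1/560 ≈ 0.0017857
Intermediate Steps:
w(u) = 272 + 2*u² (w(u) = (u² + u²) + 272 = 2*u² + 272 = 272 + 2*u²)
1/w(x(-13, -1)) = 1/(272 + 2*(-12)²) = 1/(272 + 2*144) = 1/(272 + 288) = 1/560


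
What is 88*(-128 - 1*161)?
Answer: -25432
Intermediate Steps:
88*(-128 - 1*161) = 88*(-128 - 161) = 88*(-289) = -25432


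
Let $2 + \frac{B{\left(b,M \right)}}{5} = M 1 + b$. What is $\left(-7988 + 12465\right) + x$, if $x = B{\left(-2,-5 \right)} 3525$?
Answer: $-154148$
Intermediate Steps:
$B{\left(b,M \right)} = -10 + 5 M + 5 b$ ($B{\left(b,M \right)} = -10 + 5 \left(M 1 + b\right) = -10 + 5 \left(M + b\right) = -10 + \left(5 M + 5 b\right) = -10 + 5 M + 5 b$)
$x = -158625$ ($x = \left(-10 + 5 \left(-5\right) + 5 \left(-2\right)\right) 3525 = \left(-10 - 25 - 10\right) 3525 = \left(-45\right) 3525 = -158625$)
$\left(-7988 + 12465\right) + x = \left(-7988 + 12465\right) - 158625 = 4477 - 158625 = -154148$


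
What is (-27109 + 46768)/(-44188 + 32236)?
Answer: -6553/3984 ≈ -1.6448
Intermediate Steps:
(-27109 + 46768)/(-44188 + 32236) = 19659/(-11952) = 19659*(-1/11952) = -6553/3984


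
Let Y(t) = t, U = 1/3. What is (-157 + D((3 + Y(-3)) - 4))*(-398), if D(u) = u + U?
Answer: 191836/3 ≈ 63945.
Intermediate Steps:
U = 1/3 ≈ 0.33333
D(u) = 1/3 + u (D(u) = u + 1/3 = 1/3 + u)
(-157 + D((3 + Y(-3)) - 4))*(-398) = (-157 + (1/3 + ((3 - 3) - 4)))*(-398) = (-157 + (1/3 + (0 - 4)))*(-398) = (-157 + (1/3 - 4))*(-398) = (-157 - 11/3)*(-398) = -482/3*(-398) = 191836/3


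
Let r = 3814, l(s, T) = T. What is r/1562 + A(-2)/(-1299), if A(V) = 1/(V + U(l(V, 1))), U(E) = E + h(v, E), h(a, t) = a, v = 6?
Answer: 12385184/5072595 ≈ 2.4416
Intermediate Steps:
U(E) = 6 + E (U(E) = E + 6 = 6 + E)
A(V) = 1/(7 + V) (A(V) = 1/(V + (6 + 1)) = 1/(V + 7) = 1/(7 + V))
r/1562 + A(-2)/(-1299) = 3814/1562 + 1/((7 - 2)*(-1299)) = 3814*(1/1562) - 1/1299/5 = 1907/781 + (1/5)*(-1/1299) = 1907/781 - 1/6495 = 12385184/5072595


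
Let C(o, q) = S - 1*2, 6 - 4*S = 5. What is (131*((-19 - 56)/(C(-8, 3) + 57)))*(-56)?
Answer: 2200800/221 ≈ 9958.4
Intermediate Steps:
S = ¼ (S = 3/2 - ¼*5 = 3/2 - 5/4 = ¼ ≈ 0.25000)
C(o, q) = -7/4 (C(o, q) = ¼ - 1*2 = ¼ - 2 = -7/4)
(131*((-19 - 56)/(C(-8, 3) + 57)))*(-56) = (131*((-19 - 56)/(-7/4 + 57)))*(-56) = (131*(-75/221/4))*(-56) = (131*(-75*4/221))*(-56) = (131*(-300/221))*(-56) = -39300/221*(-56) = 2200800/221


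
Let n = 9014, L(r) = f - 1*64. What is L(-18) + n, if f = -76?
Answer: 8874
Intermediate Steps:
L(r) = -140 (L(r) = -76 - 1*64 = -76 - 64 = -140)
L(-18) + n = -140 + 9014 = 8874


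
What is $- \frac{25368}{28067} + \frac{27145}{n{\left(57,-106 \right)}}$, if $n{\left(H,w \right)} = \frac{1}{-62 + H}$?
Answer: $- \frac{3809418943}{28067} \approx -1.3573 \cdot 10^{5}$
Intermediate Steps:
$- \frac{25368}{28067} + \frac{27145}{n{\left(57,-106 \right)}} = - \frac{25368}{28067} + \frac{27145}{\frac{1}{-62 + 57}} = \left(-25368\right) \frac{1}{28067} + \frac{27145}{\frac{1}{-5}} = - \frac{25368}{28067} + \frac{27145}{- \frac{1}{5}} = - \frac{25368}{28067} + 27145 \left(-5\right) = - \frac{25368}{28067} - 135725 = - \frac{3809418943}{28067}$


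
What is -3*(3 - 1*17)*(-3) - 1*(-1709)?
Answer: 1583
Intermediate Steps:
-3*(3 - 1*17)*(-3) - 1*(-1709) = -3*(3 - 17)*(-3) + 1709 = -3*(-14)*(-3) + 1709 = 42*(-3) + 1709 = -126 + 1709 = 1583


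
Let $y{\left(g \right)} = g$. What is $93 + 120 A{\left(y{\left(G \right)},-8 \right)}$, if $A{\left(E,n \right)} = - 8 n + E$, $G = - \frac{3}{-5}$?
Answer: $7845$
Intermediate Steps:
$G = \frac{3}{5}$ ($G = \left(-3\right) \left(- \frac{1}{5}\right) = \frac{3}{5} \approx 0.6$)
$A{\left(E,n \right)} = E - 8 n$
$93 + 120 A{\left(y{\left(G \right)},-8 \right)} = 93 + 120 \left(\frac{3}{5} - -64\right) = 93 + 120 \left(\frac{3}{5} + 64\right) = 93 + 120 \cdot \frac{323}{5} = 93 + 7752 = 7845$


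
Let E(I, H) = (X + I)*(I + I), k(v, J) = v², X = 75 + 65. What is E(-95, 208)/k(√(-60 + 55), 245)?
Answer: 1710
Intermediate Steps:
X = 140
E(I, H) = 2*I*(140 + I) (E(I, H) = (140 + I)*(I + I) = (140 + I)*(2*I) = 2*I*(140 + I))
E(-95, 208)/k(√(-60 + 55), 245) = (2*(-95)*(140 - 95))/((√(-60 + 55))²) = (2*(-95)*45)/((√(-5))²) = -8550/((I*√5)²) = -8550/(-5) = -8550*(-⅕) = 1710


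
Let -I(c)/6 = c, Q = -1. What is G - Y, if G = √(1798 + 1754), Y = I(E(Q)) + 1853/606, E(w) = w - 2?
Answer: -12761/606 + 4*√222 ≈ 38.541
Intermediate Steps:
E(w) = -2 + w
I(c) = -6*c
Y = 12761/606 (Y = -6*(-2 - 1) + 1853/606 = -6*(-3) + 1853*(1/606) = 18 + 1853/606 = 12761/606 ≈ 21.058)
G = 4*√222 (G = √3552 = 4*√222 ≈ 59.599)
G - Y = 4*√222 - 1*12761/606 = 4*√222 - 12761/606 = -12761/606 + 4*√222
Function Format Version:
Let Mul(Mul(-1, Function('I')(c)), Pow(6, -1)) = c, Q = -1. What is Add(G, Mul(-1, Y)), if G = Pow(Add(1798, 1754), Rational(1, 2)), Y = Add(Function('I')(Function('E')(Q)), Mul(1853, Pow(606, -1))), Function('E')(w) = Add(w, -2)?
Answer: Add(Rational(-12761, 606), Mul(4, Pow(222, Rational(1, 2)))) ≈ 38.541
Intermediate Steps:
Function('E')(w) = Add(-2, w)
Function('I')(c) = Mul(-6, c)
Y = Rational(12761, 606) (Y = Add(Mul(-6, Add(-2, -1)), Mul(1853, Pow(606, -1))) = Add(Mul(-6, -3), Mul(1853, Rational(1, 606))) = Add(18, Rational(1853, 606)) = Rational(12761, 606) ≈ 21.058)
G = Mul(4, Pow(222, Rational(1, 2))) (G = Pow(3552, Rational(1, 2)) = Mul(4, Pow(222, Rational(1, 2))) ≈ 59.599)
Add(G, Mul(-1, Y)) = Add(Mul(4, Pow(222, Rational(1, 2))), Mul(-1, Rational(12761, 606))) = Add(Mul(4, Pow(222, Rational(1, 2))), Rational(-12761, 606)) = Add(Rational(-12761, 606), Mul(4, Pow(222, Rational(1, 2))))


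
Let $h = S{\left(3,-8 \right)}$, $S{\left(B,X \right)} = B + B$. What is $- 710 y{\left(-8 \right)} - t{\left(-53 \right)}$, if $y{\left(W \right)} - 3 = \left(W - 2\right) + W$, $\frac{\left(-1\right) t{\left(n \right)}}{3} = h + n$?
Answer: $10509$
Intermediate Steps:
$S{\left(B,X \right)} = 2 B$
$h = 6$ ($h = 2 \cdot 3 = 6$)
$t{\left(n \right)} = -18 - 3 n$ ($t{\left(n \right)} = - 3 \left(6 + n\right) = -18 - 3 n$)
$y{\left(W \right)} = 1 + 2 W$ ($y{\left(W \right)} = 3 + \left(\left(W - 2\right) + W\right) = 3 + \left(\left(-2 + W\right) + W\right) = 3 + \left(-2 + 2 W\right) = 1 + 2 W$)
$- 710 y{\left(-8 \right)} - t{\left(-53 \right)} = - 710 \left(1 + 2 \left(-8\right)\right) - \left(-18 - -159\right) = - 710 \left(1 - 16\right) - \left(-18 + 159\right) = \left(-710\right) \left(-15\right) - 141 = 10650 - 141 = 10509$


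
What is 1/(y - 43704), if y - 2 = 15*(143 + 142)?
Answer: -1/39427 ≈ -2.5363e-5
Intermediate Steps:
y = 4277 (y = 2 + 15*(143 + 142) = 2 + 15*285 = 2 + 4275 = 4277)
1/(y - 43704) = 1/(4277 - 43704) = 1/(-39427) = -1/39427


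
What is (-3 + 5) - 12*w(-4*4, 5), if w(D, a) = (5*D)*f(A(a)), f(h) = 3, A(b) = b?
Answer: 2882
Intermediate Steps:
w(D, a) = 15*D (w(D, a) = (5*D)*3 = 15*D)
(-3 + 5) - 12*w(-4*4, 5) = (-3 + 5) - 180*(-4*4) = 2 - 180*(-16) = 2 - 12*(-240) = 2 + 2880 = 2882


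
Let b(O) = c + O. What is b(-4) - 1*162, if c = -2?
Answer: -168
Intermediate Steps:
b(O) = -2 + O
b(-4) - 1*162 = (-2 - 4) - 1*162 = -6 - 162 = -168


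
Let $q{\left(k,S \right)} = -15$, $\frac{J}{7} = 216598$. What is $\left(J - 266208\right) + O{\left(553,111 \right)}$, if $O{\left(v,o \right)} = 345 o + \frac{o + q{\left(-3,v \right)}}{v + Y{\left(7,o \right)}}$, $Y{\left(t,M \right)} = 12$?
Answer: $\frac{727874341}{565} \approx 1.2883 \cdot 10^{6}$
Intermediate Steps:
$J = 1516186$ ($J = 7 \cdot 216598 = 1516186$)
$O{\left(v,o \right)} = 345 o + \frac{-15 + o}{12 + v}$ ($O{\left(v,o \right)} = 345 o + \frac{o - 15}{v + 12} = 345 o + \frac{-15 + o}{12 + v}$)
$\left(J - 266208\right) + O{\left(553,111 \right)} = \left(1516186 - 266208\right) + \frac{-15 + 4141 \cdot 111 + 345 \cdot 111 \cdot 553}{12 + 553} = 1249978 + \frac{-15 + 459651 + 21177135}{565} = 1249978 + \frac{1}{565} \cdot 21636771 = 1249978 + \frac{21636771}{565} = \frac{727874341}{565}$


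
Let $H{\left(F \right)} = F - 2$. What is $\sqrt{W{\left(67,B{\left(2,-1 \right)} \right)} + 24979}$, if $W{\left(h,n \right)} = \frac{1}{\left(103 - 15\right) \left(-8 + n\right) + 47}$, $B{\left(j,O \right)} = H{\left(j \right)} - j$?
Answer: $\frac{\sqrt{353727602}}{119} \approx 158.05$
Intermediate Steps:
$H{\left(F \right)} = -2 + F$ ($H{\left(F \right)} = F - 2 = -2 + F$)
$B{\left(j,O \right)} = -2$ ($B{\left(j,O \right)} = \left(-2 + j\right) - j = -2$)
$W{\left(h,n \right)} = \frac{1}{-657 + 88 n}$ ($W{\left(h,n \right)} = \frac{1}{88 \left(-8 + n\right) + 47} = \frac{1}{\left(-704 + 88 n\right) + 47} = \frac{1}{-657 + 88 n}$)
$\sqrt{W{\left(67,B{\left(2,-1 \right)} \right)} + 24979} = \sqrt{\frac{1}{-657 + 88 \left(-2\right)} + 24979} = \sqrt{\frac{1}{-657 - 176} + 24979} = \sqrt{\frac{1}{-833} + 24979} = \sqrt{- \frac{1}{833} + 24979} = \sqrt{\frac{20807506}{833}} = \frac{\sqrt{353727602}}{119}$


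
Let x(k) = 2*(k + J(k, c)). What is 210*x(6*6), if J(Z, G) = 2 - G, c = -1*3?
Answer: 17220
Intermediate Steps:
c = -3
x(k) = 10 + 2*k (x(k) = 2*(k + (2 - 1*(-3))) = 2*(k + (2 + 3)) = 2*(k + 5) = 2*(5 + k) = 10 + 2*k)
210*x(6*6) = 210*(10 + 2*(6*6)) = 210*(10 + 2*36) = 210*(10 + 72) = 210*82 = 17220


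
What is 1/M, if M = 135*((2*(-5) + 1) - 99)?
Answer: -1/14580 ≈ -6.8587e-5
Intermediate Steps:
M = -14580 (M = 135*((-10 + 1) - 99) = 135*(-9 - 99) = 135*(-108) = -14580)
1/M = 1/(-14580) = -1/14580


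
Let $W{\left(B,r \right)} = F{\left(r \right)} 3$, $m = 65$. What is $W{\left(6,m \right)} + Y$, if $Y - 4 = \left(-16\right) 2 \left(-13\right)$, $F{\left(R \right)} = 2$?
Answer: $426$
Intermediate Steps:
$Y = 420$ ($Y = 4 + \left(-16\right) 2 \left(-13\right) = 4 - -416 = 4 + 416 = 420$)
$W{\left(B,r \right)} = 6$ ($W{\left(B,r \right)} = 2 \cdot 3 = 6$)
$W{\left(6,m \right)} + Y = 6 + 420 = 426$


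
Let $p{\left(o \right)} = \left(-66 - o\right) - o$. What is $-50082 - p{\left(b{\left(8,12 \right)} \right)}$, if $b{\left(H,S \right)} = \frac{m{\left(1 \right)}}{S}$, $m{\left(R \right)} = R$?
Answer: $- \frac{300095}{6} \approx -50016.0$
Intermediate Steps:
$b{\left(H,S \right)} = \frac{1}{S}$ ($b{\left(H,S \right)} = 1 \frac{1}{S} = \frac{1}{S}$)
$p{\left(o \right)} = -66 - 2 o$
$-50082 - p{\left(b{\left(8,12 \right)} \right)} = -50082 - \left(-66 - \frac{2}{12}\right) = -50082 - \left(-66 - \frac{1}{6}\right) = -50082 - - \frac{397}{6} = -50082 + \frac{397}{6} = - \frac{300095}{6}$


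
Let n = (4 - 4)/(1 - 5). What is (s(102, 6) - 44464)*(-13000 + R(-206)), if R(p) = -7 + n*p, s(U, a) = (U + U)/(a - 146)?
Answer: 20242677037/35 ≈ 5.7836e+8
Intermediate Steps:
s(U, a) = 2*U/(-146 + a) (s(U, a) = (2*U)/(-146 + a) = 2*U/(-146 + a))
n = 0 (n = 0/(-4) = 0*(-¼) = 0)
R(p) = -7 (R(p) = -7 + 0*p = -7 + 0 = -7)
(s(102, 6) - 44464)*(-13000 + R(-206)) = (2*102/(-146 + 6) - 44464)*(-13000 - 7) = (2*102/(-140) - 44464)*(-13007) = (2*102*(-1/140) - 44464)*(-13007) = (-51/35 - 44464)*(-13007) = -1556291/35*(-13007) = 20242677037/35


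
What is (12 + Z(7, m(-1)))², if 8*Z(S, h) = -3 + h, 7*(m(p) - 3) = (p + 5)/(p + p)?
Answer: 112225/784 ≈ 143.14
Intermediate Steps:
m(p) = 3 + (5 + p)/(14*p) (m(p) = 3 + ((p + 5)/(p + p))/7 = 3 + ((5 + p)/((2*p)))/7 = 3 + ((5 + p)*(1/(2*p)))/7 = 3 + ((5 + p)/(2*p))/7 = 3 + (5 + p)/(14*p))
Z(S, h) = -3/8 + h/8 (Z(S, h) = (-3 + h)/8 = -3/8 + h/8)
(12 + Z(7, m(-1)))² = (12 + (-3/8 + ((1/14)*(5 + 43*(-1))/(-1))/8))² = (12 + (-3/8 + ((1/14)*(-1)*(5 - 43))/8))² = (12 + (-3/8 + ((1/14)*(-1)*(-38))/8))² = (12 + (-3/8 + (⅛)*(19/7)))² = (12 + (-3/8 + 19/56))² = (12 - 1/28)² = (335/28)² = 112225/784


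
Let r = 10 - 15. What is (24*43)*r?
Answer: -5160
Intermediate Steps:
r = -5
(24*43)*r = (24*43)*(-5) = 1032*(-5) = -5160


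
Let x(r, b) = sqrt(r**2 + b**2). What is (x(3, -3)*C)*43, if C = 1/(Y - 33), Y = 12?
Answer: -43*sqrt(2)/7 ≈ -8.6873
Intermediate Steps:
x(r, b) = sqrt(b**2 + r**2)
C = -1/21 (C = 1/(12 - 33) = 1/(-21) = -1/21 ≈ -0.047619)
(x(3, -3)*C)*43 = (sqrt((-3)**2 + 3**2)*(-1/21))*43 = (sqrt(9 + 9)*(-1/21))*43 = (sqrt(18)*(-1/21))*43 = ((3*sqrt(2))*(-1/21))*43 = -sqrt(2)/7*43 = -43*sqrt(2)/7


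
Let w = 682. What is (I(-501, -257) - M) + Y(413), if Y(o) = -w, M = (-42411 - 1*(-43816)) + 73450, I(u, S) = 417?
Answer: -75120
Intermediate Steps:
M = 74855 (M = (-42411 + 43816) + 73450 = 1405 + 73450 = 74855)
Y(o) = -682 (Y(o) = -1*682 = -682)
(I(-501, -257) - M) + Y(413) = (417 - 1*74855) - 682 = (417 - 74855) - 682 = -74438 - 682 = -75120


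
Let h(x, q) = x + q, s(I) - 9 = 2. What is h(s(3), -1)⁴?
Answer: 10000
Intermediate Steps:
s(I) = 11 (s(I) = 9 + 2 = 11)
h(x, q) = q + x
h(s(3), -1)⁴ = (-1 + 11)⁴ = 10⁴ = 10000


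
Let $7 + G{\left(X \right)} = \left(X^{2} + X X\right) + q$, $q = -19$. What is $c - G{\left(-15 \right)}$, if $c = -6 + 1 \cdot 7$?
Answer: $-423$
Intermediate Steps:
$G{\left(X \right)} = -26 + 2 X^{2}$ ($G{\left(X \right)} = -7 - \left(19 - X^{2} - X X\right) = -7 + \left(\left(X^{2} + X^{2}\right) - 19\right) = -7 + \left(2 X^{2} - 19\right) = -7 + \left(-19 + 2 X^{2}\right) = -26 + 2 X^{2}$)
$c = 1$ ($c = -6 + 7 = 1$)
$c - G{\left(-15 \right)} = 1 - \left(-26 + 2 \left(-15\right)^{2}\right) = 1 - \left(-26 + 2 \cdot 225\right) = 1 - \left(-26 + 450\right) = 1 - 424 = -423$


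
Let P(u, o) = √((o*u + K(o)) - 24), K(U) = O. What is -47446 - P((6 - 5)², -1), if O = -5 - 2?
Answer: -47446 - 4*I*√2 ≈ -47446.0 - 5.6569*I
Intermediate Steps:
O = -7
K(U) = -7
P(u, o) = √(-31 + o*u) (P(u, o) = √((o*u - 7) - 24) = √((-7 + o*u) - 24) = √(-31 + o*u))
-47446 - P((6 - 5)², -1) = -47446 - √(-31 - (6 - 5)²) = -47446 - √(-31 - 1*1²) = -47446 - √(-31 - 1*1) = -47446 - √(-31 - 1) = -47446 - √(-32) = -47446 - 4*I*√2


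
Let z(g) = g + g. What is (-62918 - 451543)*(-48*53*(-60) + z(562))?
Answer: -79105581204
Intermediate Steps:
z(g) = 2*g
(-62918 - 451543)*(-48*53*(-60) + z(562)) = (-62918 - 451543)*(-48*53*(-60) + 2*562) = -514461*(-2544*(-60) + 1124) = -514461*(152640 + 1124) = -514461*153764 = -79105581204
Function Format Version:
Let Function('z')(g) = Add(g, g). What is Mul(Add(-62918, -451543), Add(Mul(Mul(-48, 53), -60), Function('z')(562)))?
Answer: -79105581204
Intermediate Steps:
Function('z')(g) = Mul(2, g)
Mul(Add(-62918, -451543), Add(Mul(Mul(-48, 53), -60), Function('z')(562))) = Mul(Add(-62918, -451543), Add(Mul(Mul(-48, 53), -60), Mul(2, 562))) = Mul(-514461, Add(Mul(-2544, -60), 1124)) = Mul(-514461, Add(152640, 1124)) = Mul(-514461, 153764) = -79105581204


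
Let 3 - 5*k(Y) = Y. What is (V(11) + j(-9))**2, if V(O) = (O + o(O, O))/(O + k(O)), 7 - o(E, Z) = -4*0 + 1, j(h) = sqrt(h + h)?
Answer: -32537/2209 + 510*I*sqrt(2)/47 ≈ -14.729 + 15.346*I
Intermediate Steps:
j(h) = sqrt(2)*sqrt(h) (j(h) = sqrt(2*h) = sqrt(2)*sqrt(h))
o(E, Z) = 6 (o(E, Z) = 7 - (-4*0 + 1) = 7 - (0 + 1) = 7 - 1*1 = 7 - 1 = 6)
k(Y) = 3/5 - Y/5
V(O) = (6 + O)/(3/5 + 4*O/5) (V(O) = (O + 6)/(O + (3/5 - O/5)) = (6 + O)/(3/5 + 4*O/5))
(V(11) + j(-9))**2 = (5*(6 + 11)/(3 + 4*11) + sqrt(2)*sqrt(-9))**2 = (5*17/(3 + 44) + sqrt(2)*(3*I))**2 = (5*17/47 + 3*I*sqrt(2))**2 = (5*(1/47)*17 + 3*I*sqrt(2))**2 = (85/47 + 3*I*sqrt(2))**2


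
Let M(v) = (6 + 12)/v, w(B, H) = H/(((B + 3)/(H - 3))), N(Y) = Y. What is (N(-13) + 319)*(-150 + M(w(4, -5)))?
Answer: -449361/10 ≈ -44936.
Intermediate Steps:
w(B, H) = H*(-3 + H)/(3 + B) (w(B, H) = H/(((3 + B)/(-3 + H))) = H*((-3 + H)/(3 + B)) = H*(-3 + H)/(3 + B))
M(v) = 18/v
(N(-13) + 319)*(-150 + M(w(4, -5))) = (-13 + 319)*(-150 + 18/((-5*(-3 - 5)/(3 + 4)))) = 306*(-150 + 18/((-5*(-8)/7))) = 306*(-150 + 18/((-5*⅐*(-8)))) = 306*(-150 + 18/(40/7)) = 306*(-150 + 18*(7/40)) = 306*(-150 + 63/20) = 306*(-2937/20) = -449361/10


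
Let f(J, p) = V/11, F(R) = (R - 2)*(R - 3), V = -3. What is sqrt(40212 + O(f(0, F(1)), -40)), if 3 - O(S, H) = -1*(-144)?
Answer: 19*sqrt(111) ≈ 200.18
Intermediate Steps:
F(R) = (-3 + R)*(-2 + R) (F(R) = (-2 + R)*(-3 + R) = (-3 + R)*(-2 + R))
f(J, p) = -3/11
O(S, H) = -141 (O(S, H) = 3 - (-1)*(-144) = 3 - 1*144 = 3 - 144 = -141)
sqrt(40212 + O(f(0, F(1)), -40)) = sqrt(40212 - 141) = sqrt(40071) = 19*sqrt(111)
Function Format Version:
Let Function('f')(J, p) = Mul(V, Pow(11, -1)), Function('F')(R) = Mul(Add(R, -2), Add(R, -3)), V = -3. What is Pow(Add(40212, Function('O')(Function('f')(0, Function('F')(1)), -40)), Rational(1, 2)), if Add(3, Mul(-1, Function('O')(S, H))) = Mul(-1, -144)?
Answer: Mul(19, Pow(111, Rational(1, 2))) ≈ 200.18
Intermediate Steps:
Function('F')(R) = Mul(Add(-3, R), Add(-2, R)) (Function('F')(R) = Mul(Add(-2, R), Add(-3, R)) = Mul(Add(-3, R), Add(-2, R)))
Function('f')(J, p) = Rational(-3, 11) (Function('f')(J, p) = Mul(-3, Pow(11, -1)) = Mul(-3, Rational(1, 11)) = Rational(-3, 11))
Function('O')(S, H) = -141 (Function('O')(S, H) = Add(3, Mul(-1, Mul(-1, -144))) = Add(3, Mul(-1, 144)) = Add(3, -144) = -141)
Pow(Add(40212, Function('O')(Function('f')(0, Function('F')(1)), -40)), Rational(1, 2)) = Pow(Add(40212, -141), Rational(1, 2)) = Pow(40071, Rational(1, 2)) = Mul(19, Pow(111, Rational(1, 2)))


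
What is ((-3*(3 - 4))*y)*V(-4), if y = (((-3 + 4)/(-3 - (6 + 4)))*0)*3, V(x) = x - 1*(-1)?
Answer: 0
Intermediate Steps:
V(x) = 1 + x (V(x) = x + 1 = 1 + x)
y = 0 (y = ((1/(-3 - 1*10))*0)*3 = ((1/(-3 - 10))*0)*3 = ((1/(-13))*0)*3 = ((1*(-1/13))*0)*3 = -1/13*0*3 = 0*3 = 0)
((-3*(3 - 4))*y)*V(-4) = (-3*(3 - 4)*0)*(1 - 4) = (-3*(-1)*0)*(-3) = (3*0)*(-3) = 0*(-3) = 0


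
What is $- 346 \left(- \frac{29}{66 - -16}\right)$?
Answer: $\frac{5017}{41} \approx 122.37$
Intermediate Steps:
$- 346 \left(- \frac{29}{66 - -16}\right) = - 346 \left(- \frac{29}{66 + 16}\right) = - 346 \left(- \frac{29}{82}\right) = - 346 \left(\left(-29\right) \frac{1}{82}\right) = \left(-346\right) \left(- \frac{29}{82}\right) = \frac{5017}{41}$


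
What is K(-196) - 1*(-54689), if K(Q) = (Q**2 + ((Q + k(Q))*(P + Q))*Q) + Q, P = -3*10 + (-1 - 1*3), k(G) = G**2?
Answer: 1723050509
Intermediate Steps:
P = -34 (P = -30 + (-1 - 3) = -30 - 4 = -34)
K(Q) = Q + Q**2 + Q*(-34 + Q)*(Q + Q**2) (K(Q) = (Q**2 + ((Q + Q**2)*(-34 + Q))*Q) + Q = (Q**2 + ((-34 + Q)*(Q + Q**2))*Q) + Q = (Q**2 + Q*(-34 + Q)*(Q + Q**2)) + Q = Q + Q**2 + Q*(-34 + Q)*(Q + Q**2))
K(-196) - 1*(-54689) = -196*(1 + (-196)**3 - 33*(-196) - 33*(-196)**2) - 1*(-54689) = -196*(1 - 7529536 + 6468 - 33*38416) + 54689 = -196*(1 - 7529536 + 6468 - 1267728) + 54689 = -196*(-8790795) + 54689 = 1722995820 + 54689 = 1723050509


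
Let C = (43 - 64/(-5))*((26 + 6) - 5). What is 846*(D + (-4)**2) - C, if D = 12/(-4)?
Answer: 47457/5 ≈ 9491.4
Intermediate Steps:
D = -3 (D = 12*(-1/4) = -3)
C = 7533/5 (C = (43 - 64*(-1/5))*(32 - 5) = (43 + 64/5)*27 = (279/5)*27 = 7533/5 ≈ 1506.6)
846*(D + (-4)**2) - C = 846*(-3 + (-4)**2) - 1*7533/5 = 846*(-3 + 16) - 7533/5 = 846*13 - 7533/5 = 10998 - 7533/5 = 47457/5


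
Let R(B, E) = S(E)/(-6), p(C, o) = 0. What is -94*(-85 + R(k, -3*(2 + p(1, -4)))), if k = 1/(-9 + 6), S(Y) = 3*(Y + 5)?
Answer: 7943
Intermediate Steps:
S(Y) = 15 + 3*Y (S(Y) = 3*(5 + Y) = 15 + 3*Y)
k = -⅓ (k = 1/(-3) = -⅓ ≈ -0.33333)
R(B, E) = -5/2 - E/2 (R(B, E) = (15 + 3*E)/(-6) = (15 + 3*E)*(-⅙) = -5/2 - E/2)
-94*(-85 + R(k, -3*(2 + p(1, -4)))) = -94*(-85 + (-5/2 - (-3)*(2 + 0)/2)) = -94*(-85 + (-5/2 - (-3)*2/2)) = -94*(-85 + (-5/2 - ½*(-6))) = -94*(-85 + (-5/2 + 3)) = -94*(-85 + ½) = -94*(-169/2) = 7943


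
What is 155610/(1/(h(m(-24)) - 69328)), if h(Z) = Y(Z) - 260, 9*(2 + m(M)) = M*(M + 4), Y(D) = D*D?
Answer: -10418539040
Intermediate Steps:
Y(D) = D**2
m(M) = -2 + M*(4 + M)/9 (m(M) = -2 + (M*(M + 4))/9 = -2 + (M*(4 + M))/9 = -2 + M*(4 + M)/9)
h(Z) = -260 + Z**2 (h(Z) = Z**2 - 260 = -260 + Z**2)
155610/(1/(h(m(-24)) - 69328)) = 155610/(1/((-260 + (-2 + (1/9)*(-24)**2 + (4/9)*(-24))**2) - 69328)) = 155610/(1/((-260 + (-2 + (1/9)*576 - 32/3)**2) - 69328)) = 155610/(1/((-260 + (-2 + 64 - 32/3)**2) - 69328)) = 155610/(1/((-260 + (154/3)**2) - 69328)) = 155610/(1/((-260 + 23716/9) - 69328)) = 155610/(1/(21376/9 - 69328)) = 155610/(1/(-602576/9)) = 155610/(-9/602576) = 155610*(-602576/9) = -10418539040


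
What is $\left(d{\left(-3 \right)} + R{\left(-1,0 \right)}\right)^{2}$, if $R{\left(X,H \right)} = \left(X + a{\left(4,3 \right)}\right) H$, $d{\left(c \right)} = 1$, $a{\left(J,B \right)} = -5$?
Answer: $1$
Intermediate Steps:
$R{\left(X,H \right)} = H \left(-5 + X\right)$ ($R{\left(X,H \right)} = \left(X - 5\right) H = \left(-5 + X\right) H = H \left(-5 + X\right)$)
$\left(d{\left(-3 \right)} + R{\left(-1,0 \right)}\right)^{2} = \left(1 + 0 \left(-5 - 1\right)\right)^{2} = \left(1 + 0 \left(-6\right)\right)^{2} = \left(1 + 0\right)^{2} = 1^{2} = 1$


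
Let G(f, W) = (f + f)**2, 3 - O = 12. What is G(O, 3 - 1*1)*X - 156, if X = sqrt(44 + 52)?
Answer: -156 + 1296*sqrt(6) ≈ 3018.5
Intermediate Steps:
O = -9 (O = 3 - 1*12 = 3 - 12 = -9)
G(f, W) = 4*f**2 (G(f, W) = (2*f)**2 = 4*f**2)
X = 4*sqrt(6) (X = sqrt(96) = 4*sqrt(6) ≈ 9.7980)
G(O, 3 - 1*1)*X - 156 = (4*(-9)**2)*(4*sqrt(6)) - 156 = (4*81)*(4*sqrt(6)) - 156 = 324*(4*sqrt(6)) - 156 = 1296*sqrt(6) - 156 = -156 + 1296*sqrt(6)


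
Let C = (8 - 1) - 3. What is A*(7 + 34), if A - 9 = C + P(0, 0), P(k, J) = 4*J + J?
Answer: 533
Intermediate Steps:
P(k, J) = 5*J
C = 4 (C = 7 - 3 = 4)
A = 13 (A = 9 + (4 + 5*0) = 9 + (4 + 0) = 9 + 4 = 13)
A*(7 + 34) = 13*(7 + 34) = 13*41 = 533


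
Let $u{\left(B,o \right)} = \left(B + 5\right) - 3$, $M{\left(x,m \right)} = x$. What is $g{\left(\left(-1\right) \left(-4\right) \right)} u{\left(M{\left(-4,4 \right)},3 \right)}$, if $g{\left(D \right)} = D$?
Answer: $-8$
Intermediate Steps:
$u{\left(B,o \right)} = 2 + B$ ($u{\left(B,o \right)} = \left(5 + B\right) - 3 = 2 + B$)
$g{\left(\left(-1\right) \left(-4\right) \right)} u{\left(M{\left(-4,4 \right)},3 \right)} = \left(-1\right) \left(-4\right) \left(2 - 4\right) = 4 \left(-2\right) = -8$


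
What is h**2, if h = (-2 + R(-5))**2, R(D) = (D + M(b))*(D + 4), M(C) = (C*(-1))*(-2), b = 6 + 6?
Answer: 194481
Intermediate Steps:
b = 12
M(C) = 2*C (M(C) = -C*(-2) = 2*C)
R(D) = (4 + D)*(24 + D) (R(D) = (D + 2*12)*(D + 4) = (D + 24)*(4 + D) = (24 + D)*(4 + D) = (4 + D)*(24 + D))
h = 441 (h = (-2 + (96 + (-5)**2 + 28*(-5)))**2 = (-2 + (96 + 25 - 140))**2 = (-2 - 19)**2 = (-21)**2 = 441)
h**2 = 441**2 = 194481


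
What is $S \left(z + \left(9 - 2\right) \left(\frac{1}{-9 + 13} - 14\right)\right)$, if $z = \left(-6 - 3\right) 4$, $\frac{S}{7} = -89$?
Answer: $\frac{329567}{4} \approx 82392.0$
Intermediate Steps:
$S = -623$ ($S = 7 \left(-89\right) = -623$)
$z = -36$ ($z = \left(-9\right) 4 = -36$)
$S \left(z + \left(9 - 2\right) \left(\frac{1}{-9 + 13} - 14\right)\right) = - 623 \left(-36 + \left(9 - 2\right) \left(\frac{1}{-9 + 13} - 14\right)\right) = - 623 \left(-36 + 7 \left(\frac{1}{4} - 14\right)\right) = - 623 \left(-36 + 7 \left(- \frac{55}{4}\right)\right) = - 623 \left(-36 - \frac{385}{4}\right) = \left(-623\right) \left(- \frac{529}{4}\right) = \frac{329567}{4}$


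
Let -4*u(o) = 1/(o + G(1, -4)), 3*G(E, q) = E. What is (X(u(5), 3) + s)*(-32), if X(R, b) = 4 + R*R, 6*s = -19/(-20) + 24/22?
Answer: -2934733/21120 ≈ -138.96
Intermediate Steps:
G(E, q) = E/3
u(o) = -1/(4*(⅓ + o)) (u(o) = -1/(4*(o + (⅓)*1)) = -1/(4*(o + ⅓)) = -1/(4*(⅓ + o)))
s = 449/1320 (s = (-19/(-20) + 24/22)/6 = (-19*(-1/20) + 24*(1/22))/6 = (19/20 + 12/11)/6 = (⅙)*(449/220) = 449/1320 ≈ 0.34015)
X(R, b) = 4 + R²
(X(u(5), 3) + s)*(-32) = ((4 + (-3/(4 + 12*5))²) + 449/1320)*(-32) = ((4 + (-3/(4 + 60))²) + 449/1320)*(-32) = ((4 + (-3/64)²) + 449/1320)*(-32) = ((4 + 9/4096) + 449/1320)*(-32) = (16393/4096 + 449/1320)*(-32) = (2934733/675840)*(-32) = -2934733/21120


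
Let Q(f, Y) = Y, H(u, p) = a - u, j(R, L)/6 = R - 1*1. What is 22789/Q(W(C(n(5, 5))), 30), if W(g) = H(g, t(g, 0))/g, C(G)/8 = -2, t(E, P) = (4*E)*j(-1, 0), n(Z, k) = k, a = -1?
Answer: 22789/30 ≈ 759.63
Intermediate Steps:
j(R, L) = -6 + 6*R (j(R, L) = 6*(R - 1*1) = 6*(R - 1) = 6*(-1 + R) = -6 + 6*R)
t(E, P) = -48*E (t(E, P) = (4*E)*(-6 + 6*(-1)) = (4*E)*(-6 - 6) = (4*E)*(-12) = -48*E)
C(G) = -16 (C(G) = 8*(-2) = -16)
H(u, p) = -1 - u
W(g) = (-1 - g)/g
22789/Q(W(C(n(5, 5))), 30) = 22789/30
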